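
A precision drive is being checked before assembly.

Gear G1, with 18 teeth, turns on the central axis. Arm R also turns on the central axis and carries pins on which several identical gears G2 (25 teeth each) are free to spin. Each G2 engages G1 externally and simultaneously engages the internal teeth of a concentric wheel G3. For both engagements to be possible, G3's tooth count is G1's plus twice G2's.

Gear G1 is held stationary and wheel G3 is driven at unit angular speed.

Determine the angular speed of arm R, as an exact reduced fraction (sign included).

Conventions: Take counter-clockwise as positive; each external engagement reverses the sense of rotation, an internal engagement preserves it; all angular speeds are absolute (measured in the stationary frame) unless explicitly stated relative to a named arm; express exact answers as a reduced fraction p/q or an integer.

planetary set (18T centre, 25T on arm, 68T internal) — Willis relation
ring teeth: 18 + 2·25 = 68
18(ω_sun−ω_arm) = −68(ω_ring−ω_arm),  ω_sun = 0, ω_ring = 1
18(0−ω_arm) = −68(1−ω_arm)  ⇒  86·ω_arm = 68  ⇒  ω_arm = 34/43
exact speed ratio = 34/43

34/43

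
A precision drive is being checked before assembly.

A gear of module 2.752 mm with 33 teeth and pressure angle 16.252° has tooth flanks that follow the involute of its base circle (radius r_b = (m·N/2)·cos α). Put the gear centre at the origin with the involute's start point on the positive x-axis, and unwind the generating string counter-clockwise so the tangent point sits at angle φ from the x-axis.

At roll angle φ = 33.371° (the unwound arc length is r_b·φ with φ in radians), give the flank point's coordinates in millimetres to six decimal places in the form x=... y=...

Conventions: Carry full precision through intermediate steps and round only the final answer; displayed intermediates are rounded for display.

class = single-mesh tooth geometry [base-circle involute, m = 2.752, 33T]
pitch radius r_p = m·N/2 = 2.752·33/2 = 45.408000
base radius r_b = r_p·cos α = 45.408000·cos 16.252° = 43.593500
roll angle φ = 33.371° = 0.58243382 rad
x = r_b·(cos φ + φ·sin φ) = 50.372239
y = r_b·(sin φ − φ·cos φ) = 2.774825

x=50.372239 y=2.774825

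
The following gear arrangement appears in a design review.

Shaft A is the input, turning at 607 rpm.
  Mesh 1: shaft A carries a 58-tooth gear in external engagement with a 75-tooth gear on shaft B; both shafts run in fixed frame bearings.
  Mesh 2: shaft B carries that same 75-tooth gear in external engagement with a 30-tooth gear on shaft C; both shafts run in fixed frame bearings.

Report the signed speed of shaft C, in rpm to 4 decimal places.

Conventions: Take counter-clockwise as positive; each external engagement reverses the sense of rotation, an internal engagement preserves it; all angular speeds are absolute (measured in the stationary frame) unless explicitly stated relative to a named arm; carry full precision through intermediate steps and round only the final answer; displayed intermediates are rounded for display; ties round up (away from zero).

recognized (3 fixed axles, 2 meshes): fixed-axis compound train
mesh 1 [58T→75T]: ω = 607.0000×58/75 = 469.4133 rpm, sense flips to −
mesh 2 [75T→30T]: ω = 469.4133×75/30 = 1173.5333 rpm, sense flips to +
signed output speed = +1173.5333 rpm

+1173.5333 rpm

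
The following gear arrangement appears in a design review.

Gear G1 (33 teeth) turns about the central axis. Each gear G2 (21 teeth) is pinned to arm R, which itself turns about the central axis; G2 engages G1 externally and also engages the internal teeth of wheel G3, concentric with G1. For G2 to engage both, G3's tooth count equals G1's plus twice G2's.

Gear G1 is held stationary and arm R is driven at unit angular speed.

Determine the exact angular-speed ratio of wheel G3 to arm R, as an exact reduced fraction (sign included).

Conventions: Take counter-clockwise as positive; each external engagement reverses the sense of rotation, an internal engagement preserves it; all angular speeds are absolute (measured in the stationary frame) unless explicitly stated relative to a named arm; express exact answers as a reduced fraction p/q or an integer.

36/25

recognized (axles ride arm R): planetary set, 33/21/75 teeth
ring teeth: 33 + 2·21 = 75
33(ω_sun−ω_arm) = −75(ω_ring−ω_arm),  ω_sun = 0, ω_arm = 1
ω_ring = 1 − (33/75)(0−1) = 36/25
ω_out/ω_in = 36/25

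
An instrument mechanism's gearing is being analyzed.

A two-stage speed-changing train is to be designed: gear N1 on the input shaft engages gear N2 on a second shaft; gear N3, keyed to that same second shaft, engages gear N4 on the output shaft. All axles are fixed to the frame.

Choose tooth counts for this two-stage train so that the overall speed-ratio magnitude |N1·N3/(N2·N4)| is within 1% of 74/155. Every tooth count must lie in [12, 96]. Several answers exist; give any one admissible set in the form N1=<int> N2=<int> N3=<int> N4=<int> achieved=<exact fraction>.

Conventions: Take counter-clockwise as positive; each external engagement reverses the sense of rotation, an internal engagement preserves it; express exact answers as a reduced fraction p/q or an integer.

N1=12 N2=15 N3=37 N4=62 achieved=74/155

topology: fixed-axis compound train — 2 stages, target 74/155
target = 74/155 in lowest terms: an exact hit needs N1·N3 = k·74 and N2·N4 = k·155 for one integer k, every count in [12, 96]; additionally prefer no 1:1 stage (N1 ≠ N2, N3 ≠ N4)
k = 1…5: no 1:1-free in-range split of k·74 and k·155 into factor pairs; take k = 6
k = 6: N1·N3 = 444 = 12·37, N2·N4 = 930 = 15·62
achieved = 12·37/(15·62) = 74/155; |achieved − target| = 0 ≤ 37/7750 ✓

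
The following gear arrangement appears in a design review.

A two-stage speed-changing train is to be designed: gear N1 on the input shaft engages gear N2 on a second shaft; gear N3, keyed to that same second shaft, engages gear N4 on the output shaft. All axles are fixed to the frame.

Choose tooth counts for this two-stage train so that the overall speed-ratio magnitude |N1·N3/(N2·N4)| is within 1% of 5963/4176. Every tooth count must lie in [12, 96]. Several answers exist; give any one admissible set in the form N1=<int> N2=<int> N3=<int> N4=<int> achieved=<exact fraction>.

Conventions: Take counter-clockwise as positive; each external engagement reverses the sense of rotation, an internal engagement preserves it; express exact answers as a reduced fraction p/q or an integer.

design class (target 5963/4176): fixed-axis compound train
target = 5963/4176 in lowest terms: an exact hit needs N1·N3 = k·5963 and N2·N4 = k·4176 for one integer k, every count in [12, 96]; additionally prefer no 1:1 stage (N1 ≠ N2, N3 ≠ N4)
k = 1: N1·N3 = 5963 = 67·89, N2·N4 = 4176 = 48·87
achieved = 67·89/(48·87) = 5963/4176; |achieved − target| = 0 ≤ 5963/417600 ✓

N1=67 N2=48 N3=89 N4=87 achieved=5963/4176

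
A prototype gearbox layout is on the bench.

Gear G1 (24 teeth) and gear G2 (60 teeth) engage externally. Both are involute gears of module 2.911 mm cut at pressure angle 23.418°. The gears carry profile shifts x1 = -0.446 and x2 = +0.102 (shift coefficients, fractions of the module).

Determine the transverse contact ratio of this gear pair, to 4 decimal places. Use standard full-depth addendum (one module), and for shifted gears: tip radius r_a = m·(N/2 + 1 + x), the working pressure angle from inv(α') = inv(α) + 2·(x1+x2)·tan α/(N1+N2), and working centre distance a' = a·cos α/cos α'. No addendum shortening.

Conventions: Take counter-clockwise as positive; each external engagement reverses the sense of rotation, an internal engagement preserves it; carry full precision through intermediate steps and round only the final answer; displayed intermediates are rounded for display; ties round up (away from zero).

single-mesh involute tooth geometry (24T engaging 60T at module 2.911)
base radii: r_b1 = 32.054645, r_b2 = 80.136612
tip radii: r_a1 = 36.544694, r_a2 = 90.537922
inv(α') = inv(23.418°) + 2·(-0.446+0.102)·tan α/(24+60) = 0.02084309  ⇒  α' = 22.27327°
a' = a·cos α / cos α' = 122.2620·cos 23.418°/cos 22.27327° = 121.237165
action lengths: √(r_a1²−r_b1²) = 17.550340, √(r_a2²−r_b2²) = 42.133583
base pitch p_b = π·m·cos α = 8.391886
CR = (17.550340 + 42.133583 − 121.237165·sin 22.27327°)/8.391886 = 1.636351
contact ratio ≈ 1.6364

1.6364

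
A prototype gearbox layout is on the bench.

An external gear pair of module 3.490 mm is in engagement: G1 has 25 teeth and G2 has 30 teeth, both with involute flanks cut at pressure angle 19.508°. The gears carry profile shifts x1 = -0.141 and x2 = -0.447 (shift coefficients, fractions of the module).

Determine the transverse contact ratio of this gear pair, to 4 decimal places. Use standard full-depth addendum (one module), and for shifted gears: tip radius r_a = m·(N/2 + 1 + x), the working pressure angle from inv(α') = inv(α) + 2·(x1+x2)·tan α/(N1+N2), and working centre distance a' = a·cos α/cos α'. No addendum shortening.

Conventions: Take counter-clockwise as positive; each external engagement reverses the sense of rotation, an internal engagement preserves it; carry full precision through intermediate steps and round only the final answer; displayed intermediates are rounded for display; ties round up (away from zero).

single-mesh involute tooth geometry (25T engaging 30T at module 3.490)
base radii: r_b1 = 41.120701, r_b2 = 49.344842
tip radii: r_a1 = 46.622910, r_a2 = 54.279970
inv(α') = inv(19.508°) + 2·(-0.141-0.447)·tan α/(25+30) = 0.00622183  ⇒  α' = 15.05725°
a' = a·cos α / cos α' = 95.9750·cos 19.508°/cos 15.05725° = 93.681949
action lengths: √(r_a1²−r_b1²) = 21.972338, √(r_a2²−r_b2²) = 22.614193
base pitch p_b = π·m·cos α = 10.334759
CR = (21.972338 + 22.614193 − 93.681949·sin 15.05725°)/10.334759 = 1.959355
contact ratio ≈ 1.9594

1.9594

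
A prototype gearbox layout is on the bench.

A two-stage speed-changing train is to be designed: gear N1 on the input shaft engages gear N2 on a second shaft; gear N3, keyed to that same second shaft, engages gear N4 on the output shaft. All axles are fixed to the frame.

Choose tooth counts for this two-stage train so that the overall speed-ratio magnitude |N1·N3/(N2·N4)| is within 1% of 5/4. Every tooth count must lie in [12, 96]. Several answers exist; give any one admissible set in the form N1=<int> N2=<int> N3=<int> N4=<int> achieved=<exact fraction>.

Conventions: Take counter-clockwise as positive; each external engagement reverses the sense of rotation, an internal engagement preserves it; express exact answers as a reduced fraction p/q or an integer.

class = fixed-axis compound train [2-stage, 5/4 wanted]
target = 5/4 in lowest terms: an exact hit needs N1·N3 = k·5 and N2·N4 = k·4 for one integer k, every count in [12, 96]; additionally prefer no 1:1 stage (N1 ≠ N2, N3 ≠ N4)
k = 1…38: no 1:1-free in-range split of k·5 and k·4 into factor pairs; take k = 39
k = 39: N1·N3 = 195 = 13·15, N2·N4 = 156 = 12·13
achieved = 13·15/(12·13) = 5/4; |achieved − target| = 0 ≤ 1/80 ✓

N1=13 N2=12 N3=15 N4=13 achieved=5/4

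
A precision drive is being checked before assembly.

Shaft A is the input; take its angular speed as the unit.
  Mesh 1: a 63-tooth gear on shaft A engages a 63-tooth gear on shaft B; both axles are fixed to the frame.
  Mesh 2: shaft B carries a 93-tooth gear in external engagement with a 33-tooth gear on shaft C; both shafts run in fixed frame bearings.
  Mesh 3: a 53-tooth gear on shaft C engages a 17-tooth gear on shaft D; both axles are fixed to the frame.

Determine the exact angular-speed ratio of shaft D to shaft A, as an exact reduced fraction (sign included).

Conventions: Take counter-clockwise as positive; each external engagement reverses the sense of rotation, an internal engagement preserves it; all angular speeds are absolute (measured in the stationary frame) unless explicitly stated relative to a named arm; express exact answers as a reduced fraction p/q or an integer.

-1643/187

class = fixed-axis compound train [3 meshes; 3 ratios multiply, 3 sense flips]
mesh 1 [63T→63T]: running ratio 1, sense −
mesh 2 [93T→33T]: running ratio 31/11, sense +
mesh 3 [53T→17T]: running ratio 1643/187, sense −
ω_out/ω_in = -1643/187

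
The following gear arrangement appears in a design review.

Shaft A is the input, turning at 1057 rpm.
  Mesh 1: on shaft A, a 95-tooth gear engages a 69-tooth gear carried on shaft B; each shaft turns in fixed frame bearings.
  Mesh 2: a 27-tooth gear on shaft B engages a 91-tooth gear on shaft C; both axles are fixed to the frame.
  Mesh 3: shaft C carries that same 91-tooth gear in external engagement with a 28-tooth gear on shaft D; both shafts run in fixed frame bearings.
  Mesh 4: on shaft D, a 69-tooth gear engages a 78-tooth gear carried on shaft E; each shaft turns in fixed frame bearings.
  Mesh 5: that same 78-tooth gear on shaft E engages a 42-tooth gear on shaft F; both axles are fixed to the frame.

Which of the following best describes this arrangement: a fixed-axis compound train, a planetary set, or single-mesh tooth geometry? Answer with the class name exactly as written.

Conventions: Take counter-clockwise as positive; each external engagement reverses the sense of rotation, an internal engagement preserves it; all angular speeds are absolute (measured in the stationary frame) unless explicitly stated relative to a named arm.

5-mesh fixed-axis compound train (all bearings frame-fixed)
classification: fixed-axis compound train

fixed-axis compound train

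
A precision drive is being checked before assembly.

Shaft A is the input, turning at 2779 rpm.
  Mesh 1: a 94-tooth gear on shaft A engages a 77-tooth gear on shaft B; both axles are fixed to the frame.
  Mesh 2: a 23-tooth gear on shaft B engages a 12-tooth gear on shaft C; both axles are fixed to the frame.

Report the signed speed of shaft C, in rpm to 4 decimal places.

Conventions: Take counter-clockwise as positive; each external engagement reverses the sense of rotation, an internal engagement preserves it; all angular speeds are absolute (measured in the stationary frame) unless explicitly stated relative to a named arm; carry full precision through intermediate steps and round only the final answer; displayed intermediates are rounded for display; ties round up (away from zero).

+6502.3788 rpm

topology: fixed-axis compound train — 2 meshes, A→C
mesh 1 [94T→77T]: ω = 2779.0000×94/77 = 3392.5455 rpm, sense flips to −
mesh 2 [23T→12T]: ω = 3392.5455×23/12 = 6502.3788 rpm, sense flips to +
signed output speed = +6502.3788 rpm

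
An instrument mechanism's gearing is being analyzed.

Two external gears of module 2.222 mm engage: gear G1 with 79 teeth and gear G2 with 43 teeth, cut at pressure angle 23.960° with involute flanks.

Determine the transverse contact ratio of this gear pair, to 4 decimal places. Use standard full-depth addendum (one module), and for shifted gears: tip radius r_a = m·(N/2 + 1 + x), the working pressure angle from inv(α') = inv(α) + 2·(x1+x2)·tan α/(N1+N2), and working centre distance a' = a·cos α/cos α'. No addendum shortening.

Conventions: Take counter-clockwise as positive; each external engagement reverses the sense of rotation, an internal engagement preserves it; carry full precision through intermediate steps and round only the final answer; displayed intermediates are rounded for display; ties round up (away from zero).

topology: single-mesh involute geometry — m = 2.222, 79T/43T pair
base radii: r_b1 = 80.205874, r_b2 = 43.656362
tip radii: r_a1 = 89.991000, r_a2 = 49.995000
no profile shift: α' = α, a' = a
action lengths: √(r_a1²−r_b1²) = 40.809286, √(r_a2²−r_b2²) = 24.364361
base pitch p_b = π·m·cos α = 6.379093
CR = (40.809286 + 24.364361 − 135.542000·sin 23.96000°)/6.379093 = 1.588033
contact ratio ≈ 1.5880

1.5880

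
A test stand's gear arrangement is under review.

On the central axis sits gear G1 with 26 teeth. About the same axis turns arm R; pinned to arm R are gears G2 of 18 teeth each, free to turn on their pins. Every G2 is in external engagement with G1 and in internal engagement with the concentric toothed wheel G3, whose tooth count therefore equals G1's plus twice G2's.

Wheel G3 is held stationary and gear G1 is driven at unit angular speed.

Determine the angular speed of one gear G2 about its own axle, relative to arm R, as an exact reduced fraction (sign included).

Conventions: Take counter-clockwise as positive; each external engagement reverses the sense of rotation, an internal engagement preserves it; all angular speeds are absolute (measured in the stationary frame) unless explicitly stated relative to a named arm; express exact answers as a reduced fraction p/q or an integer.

-403/396

planetary set (26T centre, 18T on arm, 62T internal) — Willis relation
ring teeth: 26 + 2·18 = 62
26(ω_sun−ω_arm) = −62(ω_ring−ω_arm),  ω_ring = 0, ω_sun = 1
26(1−ω_arm) = −62(0−ω_arm)  ⇒  88·ω_arm = 26  ⇒  ω_arm = 13/44
sun–planet mesh: 26·(1−13/44) = −18·(ω_p−ω_arm)  ⇒  ω_p−ω_arm = -403/396
exact speed ratio = -403/396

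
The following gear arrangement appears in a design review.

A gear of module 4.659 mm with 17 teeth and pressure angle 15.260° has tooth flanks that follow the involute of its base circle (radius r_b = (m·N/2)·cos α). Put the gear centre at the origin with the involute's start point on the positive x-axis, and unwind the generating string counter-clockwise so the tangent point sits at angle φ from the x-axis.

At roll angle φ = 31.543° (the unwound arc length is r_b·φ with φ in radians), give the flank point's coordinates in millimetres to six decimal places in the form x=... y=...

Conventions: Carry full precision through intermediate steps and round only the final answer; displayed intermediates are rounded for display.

x=43.563514 y=2.061210

class = single-mesh tooth geometry [base-circle involute, m = 4.659, 17T]
pitch radius r_p = m·N/2 = 4.659·17/2 = 39.601500
base radius r_b = r_p·cos α = 39.601500·cos 15.260° = 38.205207
roll angle φ = 31.543° = 0.55052921 rad
x = r_b·(cos φ + φ·sin φ) = 43.563514
y = r_b·(sin φ − φ·cos φ) = 2.061210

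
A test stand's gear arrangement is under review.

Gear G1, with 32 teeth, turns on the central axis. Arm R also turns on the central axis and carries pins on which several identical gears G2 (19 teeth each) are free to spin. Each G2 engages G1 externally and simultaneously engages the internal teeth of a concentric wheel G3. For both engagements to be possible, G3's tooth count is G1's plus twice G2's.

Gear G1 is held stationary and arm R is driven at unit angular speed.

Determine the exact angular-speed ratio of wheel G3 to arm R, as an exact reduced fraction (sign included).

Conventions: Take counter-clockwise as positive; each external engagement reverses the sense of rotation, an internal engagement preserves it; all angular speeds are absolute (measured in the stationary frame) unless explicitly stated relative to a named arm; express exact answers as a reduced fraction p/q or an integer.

class = planetary set [G3 = 32+2·19 = 70; Willis about the carrier]
ring teeth: 32 + 2·19 = 70
32(ω_sun−ω_arm) = −70(ω_ring−ω_arm),  ω_sun = 0, ω_arm = 1
ω_ring = 1 − (32/70)(0−1) = 51/35
ω_out/ω_in = 51/35

51/35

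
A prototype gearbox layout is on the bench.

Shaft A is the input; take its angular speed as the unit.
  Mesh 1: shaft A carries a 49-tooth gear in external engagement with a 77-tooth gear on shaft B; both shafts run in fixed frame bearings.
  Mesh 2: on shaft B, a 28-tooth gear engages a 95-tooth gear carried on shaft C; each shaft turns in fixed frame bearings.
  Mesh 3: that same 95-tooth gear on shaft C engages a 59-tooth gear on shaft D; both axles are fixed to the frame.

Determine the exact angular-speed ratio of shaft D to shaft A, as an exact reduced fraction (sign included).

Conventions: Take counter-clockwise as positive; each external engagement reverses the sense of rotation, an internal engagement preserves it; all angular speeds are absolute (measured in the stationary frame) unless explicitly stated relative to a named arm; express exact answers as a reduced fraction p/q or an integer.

-196/649

class = fixed-axis compound train [3 meshes; 3 ratios multiply, 3 sense flips]
mesh 1 [49T→77T]: running ratio 7/11, sense −
mesh 2 [28T→95T]: running ratio 196/1045, sense +
mesh 3 [95T→59T]: running ratio 196/649, sense −
ω_out/ω_in = -196/649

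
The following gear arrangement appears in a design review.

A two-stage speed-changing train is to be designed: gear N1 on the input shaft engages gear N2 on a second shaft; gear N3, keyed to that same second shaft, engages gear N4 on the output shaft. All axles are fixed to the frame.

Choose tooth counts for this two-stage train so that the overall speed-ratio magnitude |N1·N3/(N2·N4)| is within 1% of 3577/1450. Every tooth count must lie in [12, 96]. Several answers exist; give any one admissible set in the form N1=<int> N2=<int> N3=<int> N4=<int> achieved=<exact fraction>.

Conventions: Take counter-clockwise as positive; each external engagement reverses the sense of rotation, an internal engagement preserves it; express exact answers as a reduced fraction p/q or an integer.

class = fixed-axis compound train [2-stage, 3577/1450 wanted]
target = 3577/1450 in lowest terms: an exact hit needs N1·N3 = k·3577 and N2·N4 = k·1450 for one integer k, every count in [12, 96]; additionally prefer no 1:1 stage (N1 ≠ N2, N3 ≠ N4)
k = 1: N1·N3 = 3577 = 49·73, N2·N4 = 1450 = 25·58
achieved = 49·73/(25·58) = 3577/1450; |achieved − target| = 0 ≤ 3577/145000 ✓

N1=49 N2=25 N3=73 N4=58 achieved=3577/1450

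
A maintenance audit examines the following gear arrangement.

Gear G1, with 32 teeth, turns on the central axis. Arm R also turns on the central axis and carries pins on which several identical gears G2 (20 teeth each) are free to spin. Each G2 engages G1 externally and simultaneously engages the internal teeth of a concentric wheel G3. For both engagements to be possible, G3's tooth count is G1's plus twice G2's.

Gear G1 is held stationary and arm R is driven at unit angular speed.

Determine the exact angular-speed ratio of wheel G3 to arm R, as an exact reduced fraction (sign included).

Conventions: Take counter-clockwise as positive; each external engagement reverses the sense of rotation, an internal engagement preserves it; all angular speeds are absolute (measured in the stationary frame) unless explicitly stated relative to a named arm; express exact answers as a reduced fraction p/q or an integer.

class = planetary set [G3 = 32+2·20 = 72; Willis about the carrier]
ring teeth: 32 + 2·20 = 72
32(ω_sun−ω_arm) = −72(ω_ring−ω_arm),  ω_sun = 0, ω_arm = 1
ω_ring = 1 − (32/72)(0−1) = 13/9
ω_out/ω_in = 13/9

13/9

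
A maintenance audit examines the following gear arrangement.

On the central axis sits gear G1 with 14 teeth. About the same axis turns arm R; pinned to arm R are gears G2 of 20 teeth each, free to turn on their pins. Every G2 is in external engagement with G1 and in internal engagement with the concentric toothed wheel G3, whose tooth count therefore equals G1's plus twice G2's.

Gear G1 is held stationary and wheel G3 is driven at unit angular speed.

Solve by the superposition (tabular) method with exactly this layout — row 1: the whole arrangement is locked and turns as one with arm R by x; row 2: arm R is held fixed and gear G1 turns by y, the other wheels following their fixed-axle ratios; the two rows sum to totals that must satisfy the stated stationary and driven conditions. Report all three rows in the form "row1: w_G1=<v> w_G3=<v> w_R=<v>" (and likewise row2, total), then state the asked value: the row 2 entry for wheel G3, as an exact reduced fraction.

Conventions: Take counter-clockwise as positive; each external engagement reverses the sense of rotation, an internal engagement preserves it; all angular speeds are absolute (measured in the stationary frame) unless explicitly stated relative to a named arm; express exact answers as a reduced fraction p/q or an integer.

row1: w_G1=27/34 w_G3=27/34 w_R=27/34
row2: w_G1=-27/34 w_G3=7/34 w_R=0
total: w_G1=0 w_G3=1 w_R=27/34
asked value: 7/34

class = planetary set [G3 = 14+2·20 = 54; Willis about the carrier]
superposition row 1 [locked train]: every member turns x
row 2: sun turns y, ring = −(14/54)·y, arm 0
boundary: total ω_sun = x + y = 0 and total ω_ring = x − (14/54)·y = 1  ⇒  y = -27/34, x = 27/34
row 2 ring = −(14/54)·(-27/34) = 7/34
totals (row 1 + row 2): sun 27/34 + (-27/34) = 0, ring 27/34 + 7/34 = 1, arm 27/34 + 0 = 27/34
asked cell (row2, ring) = 7/34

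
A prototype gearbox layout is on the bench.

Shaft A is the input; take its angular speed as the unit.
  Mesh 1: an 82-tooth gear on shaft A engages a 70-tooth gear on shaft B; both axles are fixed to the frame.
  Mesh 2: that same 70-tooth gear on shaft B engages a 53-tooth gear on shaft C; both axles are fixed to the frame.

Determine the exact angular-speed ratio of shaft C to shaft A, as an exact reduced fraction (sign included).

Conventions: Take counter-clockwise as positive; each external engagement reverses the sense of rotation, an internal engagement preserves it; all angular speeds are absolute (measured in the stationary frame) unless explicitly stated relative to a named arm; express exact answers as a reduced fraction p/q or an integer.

class = fixed-axis compound train [2 meshes; 2 ratios multiply, 2 sense flips]
mesh 1 [82T→70T]: running ratio 41/35, sense −
mesh 2 [70T→53T]: running ratio 82/53, sense +
ω_out/ω_in = 82/53

82/53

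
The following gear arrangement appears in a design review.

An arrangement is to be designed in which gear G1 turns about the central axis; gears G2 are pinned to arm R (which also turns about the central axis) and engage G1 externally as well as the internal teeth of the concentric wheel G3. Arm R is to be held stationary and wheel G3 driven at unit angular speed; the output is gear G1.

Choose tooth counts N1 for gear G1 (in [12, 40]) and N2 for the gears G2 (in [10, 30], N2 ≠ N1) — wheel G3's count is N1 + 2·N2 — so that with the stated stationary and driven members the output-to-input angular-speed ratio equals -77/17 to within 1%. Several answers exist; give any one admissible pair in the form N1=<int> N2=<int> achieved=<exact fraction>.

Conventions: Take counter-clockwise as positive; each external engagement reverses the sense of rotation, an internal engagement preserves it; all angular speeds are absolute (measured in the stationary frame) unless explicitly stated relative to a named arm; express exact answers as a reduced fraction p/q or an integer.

N1=17 N2=30 achieved=-77/17

topology: planetary set — design target -77/17, arm = carrier (Willis)
Willis with ω_arm = 0: ω_sun/ω_ring = −N3/N1; set equal to -77/17  ⇒  N3/N1 = −(-77/17) = 77/17
N3 = N1 + 2·N2  ⇒  N2/N1 = (N3/N1 − 1)/2 = (77/17 − 1)/2 = 30/17
smallest multiple with N1 ≥ 12 and N2 ≥ 10: k = 1  ⇒  N1 = 1·17 = 17, N2 = 1·30 = 30 (N1 ≤ 40, N2 ≤ 30, N2 ≠ N1 ✓), N3 = 17 + 2·30 = 77
check: −N3/N1 with N1 = 17, N3 = 77 gives -77/17; |achieved − target| = 0 ≤ 77/1700 ✓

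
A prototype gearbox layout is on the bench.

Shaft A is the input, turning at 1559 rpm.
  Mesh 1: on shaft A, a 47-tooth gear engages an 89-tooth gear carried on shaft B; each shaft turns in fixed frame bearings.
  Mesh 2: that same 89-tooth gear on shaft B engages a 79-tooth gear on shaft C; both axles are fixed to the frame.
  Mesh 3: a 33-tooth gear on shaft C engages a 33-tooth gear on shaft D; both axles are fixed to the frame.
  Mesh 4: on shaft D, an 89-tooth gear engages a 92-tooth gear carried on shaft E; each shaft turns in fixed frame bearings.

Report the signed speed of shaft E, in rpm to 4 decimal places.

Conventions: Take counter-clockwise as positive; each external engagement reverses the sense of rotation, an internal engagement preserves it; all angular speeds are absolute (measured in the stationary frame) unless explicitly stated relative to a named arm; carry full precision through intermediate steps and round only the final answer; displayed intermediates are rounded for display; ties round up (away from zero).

+897.2616 rpm

topology: fixed-axis compound train — 4 meshes, A→E
mesh 1 [47T→89T]: ω = 1559.0000×47/89 = 823.2921 rpm, sense flips to −
mesh 2 [89T→79T]: ω = 823.2921×89/79 = 927.5063 rpm, sense flips to +
mesh 3 [33T→33T]: ω = 927.5063×33/33 = 927.5063 rpm, sense flips to −
mesh 4 [89T→92T]: ω = 927.5063×89/92 = 897.2616 rpm, sense flips to +
signed output speed = +897.2616 rpm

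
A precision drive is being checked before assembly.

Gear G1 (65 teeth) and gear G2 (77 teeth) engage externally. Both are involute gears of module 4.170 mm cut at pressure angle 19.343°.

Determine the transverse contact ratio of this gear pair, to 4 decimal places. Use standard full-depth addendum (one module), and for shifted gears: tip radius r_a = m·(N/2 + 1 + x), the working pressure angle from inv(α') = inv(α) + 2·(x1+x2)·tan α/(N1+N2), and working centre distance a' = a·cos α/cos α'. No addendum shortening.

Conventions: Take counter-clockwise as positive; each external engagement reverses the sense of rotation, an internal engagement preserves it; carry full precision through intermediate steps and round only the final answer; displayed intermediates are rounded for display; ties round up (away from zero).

recognized (one external pair, fixed centres): single-mesh tooth geometry, m = 4.170, N1 = 65, N2 = 77
base radii: r_b1 = 127.874971, r_b2 = 151.482658
tip radii: r_a1 = 139.695000, r_a2 = 164.715000
no profile shift: α' = α, a' = a
action lengths: √(r_a1²−r_b1²) = 56.237752, √(r_a2²−r_b2²) = 64.684121
base pitch p_b = π·m·cos α = 12.360956
CR = (56.237752 + 64.684121 − 296.070000·sin 19.34300°)/12.360956 = 1.849112
contact ratio ≈ 1.8491

1.8491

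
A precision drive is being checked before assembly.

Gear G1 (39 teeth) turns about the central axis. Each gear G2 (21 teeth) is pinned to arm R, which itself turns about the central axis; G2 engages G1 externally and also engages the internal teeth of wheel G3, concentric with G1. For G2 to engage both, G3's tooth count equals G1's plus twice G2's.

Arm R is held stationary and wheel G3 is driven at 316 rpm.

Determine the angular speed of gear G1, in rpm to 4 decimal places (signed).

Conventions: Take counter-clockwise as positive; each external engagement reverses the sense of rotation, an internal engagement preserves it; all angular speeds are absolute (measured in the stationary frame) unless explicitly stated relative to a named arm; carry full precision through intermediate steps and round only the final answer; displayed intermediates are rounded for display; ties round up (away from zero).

planetary set (39T centre, 21T on arm, 81T internal) — Willis relation
normalise by the input: solve with ω_ring = 1, then scale by 316 rpm
ring teeth: 39 + 2·21 = 81
39(ω_sun−ω_arm) = −81(ω_ring−ω_arm),  ω_arm = 0, ω_ring = 1
ω_sun = 0 − (81/39)(1−0) = -27/13
scale: ω_sun = -27/13 × 316 rpm = -656.3077 rpm

-656.3077 rpm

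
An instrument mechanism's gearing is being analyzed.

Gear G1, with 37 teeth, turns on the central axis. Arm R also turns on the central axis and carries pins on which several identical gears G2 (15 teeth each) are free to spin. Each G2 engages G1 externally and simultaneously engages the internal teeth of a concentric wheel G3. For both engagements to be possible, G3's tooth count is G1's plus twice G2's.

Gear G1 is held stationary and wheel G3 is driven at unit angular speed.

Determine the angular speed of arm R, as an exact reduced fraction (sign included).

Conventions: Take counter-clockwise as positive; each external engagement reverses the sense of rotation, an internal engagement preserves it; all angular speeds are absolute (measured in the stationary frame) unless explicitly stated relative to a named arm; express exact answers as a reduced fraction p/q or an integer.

67/104

topology: planetary set — G1 37T / G2 15T / G3 67T, arm = carrier (Willis)
ring teeth: 37 + 2·15 = 67
37(ω_sun−ω_arm) = −67(ω_ring−ω_arm),  ω_sun = 0, ω_ring = 1
37(0−ω_arm) = −67(1−ω_arm)  ⇒  104·ω_arm = 67  ⇒  ω_arm = 67/104
exact speed ratio = 67/104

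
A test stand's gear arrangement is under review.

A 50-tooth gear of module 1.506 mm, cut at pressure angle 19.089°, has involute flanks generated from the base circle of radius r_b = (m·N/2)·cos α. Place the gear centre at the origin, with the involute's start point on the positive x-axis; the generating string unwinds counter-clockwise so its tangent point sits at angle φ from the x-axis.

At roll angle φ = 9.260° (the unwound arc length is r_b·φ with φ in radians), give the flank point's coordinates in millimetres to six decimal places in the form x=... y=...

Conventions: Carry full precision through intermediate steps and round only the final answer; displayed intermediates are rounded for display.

topology: single-mesh involute geometry — m = 1.506, N = 50
pitch radius r_p = m·N/2 = 1.506·50/2 = 37.650000
base radius r_b = r_p·cos α = 37.650000·cos 19.089° = 35.579691
roll angle φ = 9.260° = 0.16161749 rad
x = r_b·(cos φ + φ·sin φ) = 36.041336
y = r_b·(sin φ − φ·cos φ) = 0.049936

x=36.041336 y=0.049936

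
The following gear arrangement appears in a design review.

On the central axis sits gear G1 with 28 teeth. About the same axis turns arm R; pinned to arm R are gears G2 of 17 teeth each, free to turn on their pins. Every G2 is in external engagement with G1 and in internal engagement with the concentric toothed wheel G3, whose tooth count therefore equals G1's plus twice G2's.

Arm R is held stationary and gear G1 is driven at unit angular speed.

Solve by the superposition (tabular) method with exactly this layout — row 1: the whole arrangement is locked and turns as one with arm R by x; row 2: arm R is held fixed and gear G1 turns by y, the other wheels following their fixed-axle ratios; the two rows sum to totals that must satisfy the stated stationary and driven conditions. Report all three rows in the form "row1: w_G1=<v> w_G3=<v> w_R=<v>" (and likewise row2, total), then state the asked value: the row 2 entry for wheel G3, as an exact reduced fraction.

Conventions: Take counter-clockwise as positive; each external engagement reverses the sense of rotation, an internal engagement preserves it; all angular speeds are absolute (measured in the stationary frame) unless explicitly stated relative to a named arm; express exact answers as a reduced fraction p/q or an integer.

topology: planetary set — G1 28T / G2 17T / G3 62T, arm = carrier (Willis)
row 1 (train locked, turned with arm): all members turn x
row 2 (arm held, sun turns y): ω_ring = −(28/62)·y, ω_arm = 0
boundary: total ω_arm = x = 0 and total ω_sun = x + y = 1  ⇒  y = 1, x = 0
row 2 ring = −(28/62)·1 = -14/31
totals (row 1 + row 2): sun 0 + 1 = 1, ring 0 + (-14/31) = -14/31, arm 0 + 0 = 0
asked cell (row2, ring) = -14/31

row1: w_G1=0 w_G3=0 w_R=0
row2: w_G1=1 w_G3=-14/31 w_R=0
total: w_G1=1 w_G3=-14/31 w_R=0
asked value: -14/31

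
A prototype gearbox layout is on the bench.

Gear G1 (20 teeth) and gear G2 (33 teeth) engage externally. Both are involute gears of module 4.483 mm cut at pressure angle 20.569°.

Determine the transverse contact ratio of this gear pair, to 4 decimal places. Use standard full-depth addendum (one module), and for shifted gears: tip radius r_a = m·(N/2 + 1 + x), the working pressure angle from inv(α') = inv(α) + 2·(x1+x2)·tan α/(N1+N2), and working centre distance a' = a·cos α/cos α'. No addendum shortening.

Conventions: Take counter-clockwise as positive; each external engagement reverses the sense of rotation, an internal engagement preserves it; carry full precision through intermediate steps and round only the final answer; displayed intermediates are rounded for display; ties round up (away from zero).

1.5933

single-mesh involute tooth geometry (20T engaging 33T at module 4.483)
base radii: r_b1 = 41.972077, r_b2 = 69.253927
tip radii: r_a1 = 49.313000, r_a2 = 78.452500
no profile shift: α' = α, a' = a
action lengths: √(r_a1²−r_b1²) = 25.886613, √(r_a2²−r_b2²) = 36.860390
base pitch p_b = π·m·cos α = 13.185917
CR = (25.886613 + 36.860390 − 118.799500·sin 20.56900°)/13.185917 = 1.593258
contact ratio ≈ 1.5933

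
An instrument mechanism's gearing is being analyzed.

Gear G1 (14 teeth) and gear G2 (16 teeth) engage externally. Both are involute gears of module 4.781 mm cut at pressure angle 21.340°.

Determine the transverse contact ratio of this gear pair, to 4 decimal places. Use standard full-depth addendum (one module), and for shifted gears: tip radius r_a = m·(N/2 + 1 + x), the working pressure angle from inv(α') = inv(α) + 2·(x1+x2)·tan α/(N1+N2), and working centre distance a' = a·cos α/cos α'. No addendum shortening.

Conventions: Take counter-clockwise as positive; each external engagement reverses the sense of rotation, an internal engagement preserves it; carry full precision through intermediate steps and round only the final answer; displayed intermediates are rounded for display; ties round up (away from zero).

topology: single-mesh involute geometry — m = 4.781, 14T/16T pair
base radii: r_b1 = 31.172416, r_b2 = 35.625618
tip radii: r_a1 = 38.248000, r_a2 = 43.029000
no profile shift: α' = α, a' = a
action lengths: √(r_a1²−r_b1²) = 22.162807, √(r_a2²−r_b2²) = 24.131104
base pitch p_b = π·m·cos α = 13.990147
CR = (22.162807 + 24.131104 − 71.715000·sin 21.34000°)/13.990147 = 1.443638
contact ratio ≈ 1.4436

1.4436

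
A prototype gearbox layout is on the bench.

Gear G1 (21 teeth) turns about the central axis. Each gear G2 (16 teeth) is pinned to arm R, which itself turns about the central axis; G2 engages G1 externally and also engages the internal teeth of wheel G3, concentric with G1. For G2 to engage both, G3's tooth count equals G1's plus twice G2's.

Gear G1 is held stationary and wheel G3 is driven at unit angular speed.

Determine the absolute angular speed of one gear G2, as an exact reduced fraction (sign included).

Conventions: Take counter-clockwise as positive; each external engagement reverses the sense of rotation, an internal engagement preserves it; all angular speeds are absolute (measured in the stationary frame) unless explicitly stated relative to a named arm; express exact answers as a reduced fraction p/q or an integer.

topology: planetary set — G1 21T / G2 16T / G3 53T, arm = carrier (Willis)
ring teeth: 21 + 2·16 = 53
21(ω_sun−ω_arm) = −53(ω_ring−ω_arm),  ω_sun = 0, ω_ring = 1
21(0−ω_arm) = −53(1−ω_arm)  ⇒  74·ω_arm = 53  ⇒  ω_arm = 53/74
sun–planet mesh: 21·(0−53/74) = −16·(ω_p−ω_arm)  ⇒  ω_p−ω_arm = 1113/1184
ω_p = 53/74 + 1113/1184 = 53/32
exact speed ratio = 53/32

53/32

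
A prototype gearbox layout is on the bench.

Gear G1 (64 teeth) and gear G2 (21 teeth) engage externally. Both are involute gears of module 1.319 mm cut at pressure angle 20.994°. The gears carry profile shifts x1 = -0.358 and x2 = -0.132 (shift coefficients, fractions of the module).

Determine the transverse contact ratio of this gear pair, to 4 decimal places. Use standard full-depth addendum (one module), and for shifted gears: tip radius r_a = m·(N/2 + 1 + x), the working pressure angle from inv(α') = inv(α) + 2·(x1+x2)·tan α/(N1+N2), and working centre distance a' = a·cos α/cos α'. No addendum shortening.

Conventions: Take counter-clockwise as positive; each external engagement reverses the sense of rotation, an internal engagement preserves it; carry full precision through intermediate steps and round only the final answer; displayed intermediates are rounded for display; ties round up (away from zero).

recognized (one external pair, fixed centres): single-mesh tooth geometry, m = 1.319, N1 = 64, N2 = 21
base radii: r_b1 = 39.406146, r_b2 = 12.930142
tip radii: r_a1 = 43.054798, r_a2 = 14.994392
inv(α') = inv(20.994°) + 2·(-0.358-0.132)·tan α/(64+21) = 0.01290513  ⇒  α' = 19.09138°
a' = a·cos α / cos α' = 56.0575·cos 20.994°/cos 19.09138° = 55.382425
action lengths: √(r_a1²−r_b1²) = 17.345641, √(r_a2²−r_b2²) = 7.592314
base pitch p_b = π·m·cos α = 3.868689
CR = (17.345641 + 7.592314 − 55.382425·sin 19.09138°)/3.868689 = 1.763830
contact ratio ≈ 1.7638

1.7638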